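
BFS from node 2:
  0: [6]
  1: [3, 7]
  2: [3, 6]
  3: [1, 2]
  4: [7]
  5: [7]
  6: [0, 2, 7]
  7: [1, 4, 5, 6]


Visit 2, enqueue [3, 6]
Visit 3, enqueue [1]
Visit 6, enqueue [0, 7]
Visit 1, enqueue []
Visit 0, enqueue []
Visit 7, enqueue [4, 5]
Visit 4, enqueue []
Visit 5, enqueue []

BFS order: [2, 3, 6, 1, 0, 7, 4, 5]


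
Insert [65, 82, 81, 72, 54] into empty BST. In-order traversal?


Insert 65: root
Insert 82: R from 65
Insert 81: R from 65 -> L from 82
Insert 72: R from 65 -> L from 82 -> L from 81
Insert 54: L from 65

In-order: [54, 65, 72, 81, 82]


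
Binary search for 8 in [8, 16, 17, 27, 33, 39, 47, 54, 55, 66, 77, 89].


Step 1: lo=0, hi=11, mid=5, val=39
Step 2: lo=0, hi=4, mid=2, val=17
Step 3: lo=0, hi=1, mid=0, val=8

Found at index 0


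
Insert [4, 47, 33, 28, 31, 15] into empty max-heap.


Insert 4: [4]
Insert 47: [47, 4]
Insert 33: [47, 4, 33]
Insert 28: [47, 28, 33, 4]
Insert 31: [47, 31, 33, 4, 28]
Insert 15: [47, 31, 33, 4, 28, 15]

Final heap: [47, 31, 33, 4, 28, 15]


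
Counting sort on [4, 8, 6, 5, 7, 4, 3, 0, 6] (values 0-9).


Input: [4, 8, 6, 5, 7, 4, 3, 0, 6]
Counts: [1, 0, 0, 1, 2, 1, 2, 1, 1, 0]

Sorted: [0, 3, 4, 4, 5, 6, 6, 7, 8]


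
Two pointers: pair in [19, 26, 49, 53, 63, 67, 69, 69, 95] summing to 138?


lo=0(19)+hi=8(95)=114
lo=1(26)+hi=8(95)=121
lo=2(49)+hi=8(95)=144
lo=2(49)+hi=7(69)=118
lo=3(53)+hi=7(69)=122
lo=4(63)+hi=7(69)=132
lo=5(67)+hi=7(69)=136
lo=6(69)+hi=7(69)=138

Yes: 69+69=138


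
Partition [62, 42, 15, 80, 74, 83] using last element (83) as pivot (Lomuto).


Pivot: 83
  62 <= 83: advance i (no swap)
  42 <= 83: advance i (no swap)
  15 <= 83: advance i (no swap)
  80 <= 83: advance i (no swap)
  74 <= 83: advance i (no swap)
Place pivot at 5: [62, 42, 15, 80, 74, 83]

Partitioned: [62, 42, 15, 80, 74, 83]


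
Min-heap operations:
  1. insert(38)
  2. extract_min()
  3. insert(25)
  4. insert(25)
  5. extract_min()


insert(38) -> [38]
extract_min()->38, []
insert(25) -> [25]
insert(25) -> [25, 25]
extract_min()->25, [25]

Final heap: [25]


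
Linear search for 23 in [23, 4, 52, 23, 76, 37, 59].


i=0: 23==23 found!

Found at 0, 1 comps


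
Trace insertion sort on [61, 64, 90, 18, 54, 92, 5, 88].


Initial: [61, 64, 90, 18, 54, 92, 5, 88]
Insert 64: [61, 64, 90, 18, 54, 92, 5, 88]
Insert 90: [61, 64, 90, 18, 54, 92, 5, 88]
Insert 18: [18, 61, 64, 90, 54, 92, 5, 88]
Insert 54: [18, 54, 61, 64, 90, 92, 5, 88]
Insert 92: [18, 54, 61, 64, 90, 92, 5, 88]
Insert 5: [5, 18, 54, 61, 64, 90, 92, 88]
Insert 88: [5, 18, 54, 61, 64, 88, 90, 92]

Sorted: [5, 18, 54, 61, 64, 88, 90, 92]


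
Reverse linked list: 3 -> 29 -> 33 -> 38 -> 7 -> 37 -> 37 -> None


Step 1: curr=3, set curr.next=prev(None) | reversed so far: 3
Step 2: curr=29, set curr.next=prev(3) | reversed so far: 29 -> 3
Step 3: curr=33, set curr.next=prev(29) | reversed so far: 33 -> 29 -> 3
Step 4: curr=38, set curr.next=prev(33) | reversed so far: 38 -> 33 -> 29 -> 3
Step 5: curr=7, set curr.next=prev(38) | reversed so far: 7 -> 38 -> 33 -> 29 -> 3
Step 6: curr=37, set curr.next=prev(7) | reversed so far: 37 -> 7 -> 38 -> 33 -> 29 -> 3
Step 7: curr=37, set curr.next=prev(37) | reversed so far: 37 -> 37 -> 7 -> 38 -> 33 -> 29 -> 3

37 -> 37 -> 7 -> 38 -> 33 -> 29 -> 3 -> None


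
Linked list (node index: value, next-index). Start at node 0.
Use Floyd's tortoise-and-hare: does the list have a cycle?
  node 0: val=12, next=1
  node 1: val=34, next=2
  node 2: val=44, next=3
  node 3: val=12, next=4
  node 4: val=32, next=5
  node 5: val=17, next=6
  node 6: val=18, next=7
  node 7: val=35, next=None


Floyd's tortoise (slow, +1) and hare (fast, +2):
  init: slow=0, fast=0
  step 1: slow=1, fast=2
  step 2: slow=2, fast=4
  step 3: slow=3, fast=6
  step 4: fast 6->7->None, no cycle

Cycle: no


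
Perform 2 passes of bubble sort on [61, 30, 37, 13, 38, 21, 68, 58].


Initial: [61, 30, 37, 13, 38, 21, 68, 58]
Pass 1: [30, 37, 13, 38, 21, 61, 58, 68] (6 swaps)
Pass 2: [30, 13, 37, 21, 38, 58, 61, 68] (3 swaps)

After 2 passes: [30, 13, 37, 21, 38, 58, 61, 68]


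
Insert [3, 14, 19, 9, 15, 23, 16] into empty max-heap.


Insert 3: [3]
Insert 14: [14, 3]
Insert 19: [19, 3, 14]
Insert 9: [19, 9, 14, 3]
Insert 15: [19, 15, 14, 3, 9]
Insert 23: [23, 15, 19, 3, 9, 14]
Insert 16: [23, 15, 19, 3, 9, 14, 16]

Final heap: [23, 15, 19, 3, 9, 14, 16]


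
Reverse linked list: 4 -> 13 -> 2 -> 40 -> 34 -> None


Step 1: curr=4, set curr.next=prev(None) | reversed so far: 4
Step 2: curr=13, set curr.next=prev(4) | reversed so far: 13 -> 4
Step 3: curr=2, set curr.next=prev(13) | reversed so far: 2 -> 13 -> 4
Step 4: curr=40, set curr.next=prev(2) | reversed so far: 40 -> 2 -> 13 -> 4
Step 5: curr=34, set curr.next=prev(40) | reversed so far: 34 -> 40 -> 2 -> 13 -> 4

34 -> 40 -> 2 -> 13 -> 4 -> None


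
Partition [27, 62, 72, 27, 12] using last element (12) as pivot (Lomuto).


Pivot: 12
Place pivot at 0: [12, 62, 72, 27, 27]

Partitioned: [12, 62, 72, 27, 27]


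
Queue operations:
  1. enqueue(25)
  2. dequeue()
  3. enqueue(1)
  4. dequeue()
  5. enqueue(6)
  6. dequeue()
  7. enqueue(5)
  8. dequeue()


enqueue(25) -> [25]
dequeue()->25, []
enqueue(1) -> [1]
dequeue()->1, []
enqueue(6) -> [6]
dequeue()->6, []
enqueue(5) -> [5]
dequeue()->5, []

Final queue: []


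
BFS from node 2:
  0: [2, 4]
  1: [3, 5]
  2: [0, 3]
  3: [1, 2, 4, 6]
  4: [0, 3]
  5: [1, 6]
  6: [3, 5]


Visit 2, enqueue [0, 3]
Visit 0, enqueue [4]
Visit 3, enqueue [1, 6]
Visit 4, enqueue []
Visit 1, enqueue [5]
Visit 6, enqueue []
Visit 5, enqueue []

BFS order: [2, 0, 3, 4, 1, 6, 5]


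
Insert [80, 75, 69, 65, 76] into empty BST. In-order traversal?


Insert 80: root
Insert 75: L from 80
Insert 69: L from 80 -> L from 75
Insert 65: L from 80 -> L from 75 -> L from 69
Insert 76: L from 80 -> R from 75

In-order: [65, 69, 75, 76, 80]


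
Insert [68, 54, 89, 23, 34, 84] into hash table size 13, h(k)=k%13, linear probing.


Insert 68: h=3 -> slot 3
Insert 54: h=2 -> slot 2
Insert 89: h=11 -> slot 11
Insert 23: h=10 -> slot 10
Insert 34: h=8 -> slot 8
Insert 84: h=6 -> slot 6

Table: [None, None, 54, 68, None, None, 84, None, 34, None, 23, 89, None]


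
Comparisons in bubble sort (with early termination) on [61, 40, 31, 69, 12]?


Algorithm: bubble sort (with early termination)
Input: [61, 40, 31, 69, 12]
Sorted: [12, 31, 40, 61, 69]

10


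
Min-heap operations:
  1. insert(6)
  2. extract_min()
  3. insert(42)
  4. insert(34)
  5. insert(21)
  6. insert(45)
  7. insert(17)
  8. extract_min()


insert(6) -> [6]
extract_min()->6, []
insert(42) -> [42]
insert(34) -> [34, 42]
insert(21) -> [21, 42, 34]
insert(45) -> [21, 42, 34, 45]
insert(17) -> [17, 21, 34, 45, 42]
extract_min()->17, [21, 42, 34, 45]

Final heap: [21, 42, 34, 45]


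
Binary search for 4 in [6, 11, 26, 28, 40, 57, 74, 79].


Step 1: lo=0, hi=7, mid=3, val=28
Step 2: lo=0, hi=2, mid=1, val=11
Step 3: lo=0, hi=0, mid=0, val=6

Not found


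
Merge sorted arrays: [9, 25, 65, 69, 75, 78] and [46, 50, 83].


Take 9 from A
Take 25 from A
Take 46 from B
Take 50 from B
Take 65 from A
Take 69 from A
Take 75 from A
Take 78 from A

Merged: [9, 25, 46, 50, 65, 69, 75, 78, 83]


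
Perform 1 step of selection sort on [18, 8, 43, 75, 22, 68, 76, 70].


Initial: [18, 8, 43, 75, 22, 68, 76, 70]
Step 1: min=8 at 1
  Swap: [8, 18, 43, 75, 22, 68, 76, 70]

After 1 step: [8, 18, 43, 75, 22, 68, 76, 70]


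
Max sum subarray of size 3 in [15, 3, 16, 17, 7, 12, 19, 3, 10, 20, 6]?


[0:3]: 34
[1:4]: 36
[2:5]: 40
[3:6]: 36
[4:7]: 38
[5:8]: 34
[6:9]: 32
[7:10]: 33
[8:11]: 36

Max: 40 at [2:5]


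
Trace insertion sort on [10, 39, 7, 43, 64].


Initial: [10, 39, 7, 43, 64]
Insert 39: [10, 39, 7, 43, 64]
Insert 7: [7, 10, 39, 43, 64]
Insert 43: [7, 10, 39, 43, 64]
Insert 64: [7, 10, 39, 43, 64]

Sorted: [7, 10, 39, 43, 64]


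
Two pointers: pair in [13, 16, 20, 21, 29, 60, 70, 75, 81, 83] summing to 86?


lo=0(13)+hi=9(83)=96
lo=0(13)+hi=8(81)=94
lo=0(13)+hi=7(75)=88
lo=0(13)+hi=6(70)=83
lo=1(16)+hi=6(70)=86

Yes: 16+70=86


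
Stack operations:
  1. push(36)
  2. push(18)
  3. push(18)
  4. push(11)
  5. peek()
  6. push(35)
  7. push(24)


push(36) -> [36]
push(18) -> [36, 18]
push(18) -> [36, 18, 18]
push(11) -> [36, 18, 18, 11]
peek()->11
push(35) -> [36, 18, 18, 11, 35]
push(24) -> [36, 18, 18, 11, 35, 24]

Final stack: [36, 18, 18, 11, 35, 24]


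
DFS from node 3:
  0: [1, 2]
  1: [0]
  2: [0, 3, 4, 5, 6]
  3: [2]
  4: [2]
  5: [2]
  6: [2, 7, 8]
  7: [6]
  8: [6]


Visit 3, push [2]
Visit 2, push [6, 5, 4, 0]
Visit 0, push [1]
Visit 1, push []
Visit 4, push []
Visit 5, push []
Visit 6, push [8, 7]
Visit 7, push []
Visit 8, push []

DFS order: [3, 2, 0, 1, 4, 5, 6, 7, 8]


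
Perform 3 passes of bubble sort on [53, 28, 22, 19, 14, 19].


Initial: [53, 28, 22, 19, 14, 19]
Pass 1: [28, 22, 19, 14, 19, 53] (5 swaps)
Pass 2: [22, 19, 14, 19, 28, 53] (4 swaps)
Pass 3: [19, 14, 19, 22, 28, 53] (3 swaps)

After 3 passes: [19, 14, 19, 22, 28, 53]


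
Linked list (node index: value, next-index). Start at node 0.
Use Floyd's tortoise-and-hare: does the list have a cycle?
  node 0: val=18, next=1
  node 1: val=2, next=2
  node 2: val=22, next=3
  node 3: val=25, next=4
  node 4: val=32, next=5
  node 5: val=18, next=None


Floyd's tortoise (slow, +1) and hare (fast, +2):
  init: slow=0, fast=0
  step 1: slow=1, fast=2
  step 2: slow=2, fast=4
  step 3: fast 4->5->None, no cycle

Cycle: no


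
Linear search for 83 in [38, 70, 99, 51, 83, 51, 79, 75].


i=0: 38!=83
i=1: 70!=83
i=2: 99!=83
i=3: 51!=83
i=4: 83==83 found!

Found at 4, 5 comps


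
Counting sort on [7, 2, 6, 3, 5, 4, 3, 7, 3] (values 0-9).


Input: [7, 2, 6, 3, 5, 4, 3, 7, 3]
Counts: [0, 0, 1, 3, 1, 1, 1, 2, 0, 0]

Sorted: [2, 3, 3, 3, 4, 5, 6, 7, 7]


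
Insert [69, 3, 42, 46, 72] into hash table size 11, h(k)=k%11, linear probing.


Insert 69: h=3 -> slot 3
Insert 3: h=3, 1 probes -> slot 4
Insert 42: h=9 -> slot 9
Insert 46: h=2 -> slot 2
Insert 72: h=6 -> slot 6

Table: [None, None, 46, 69, 3, None, 72, None, None, 42, None]


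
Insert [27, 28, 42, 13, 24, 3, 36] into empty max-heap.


Insert 27: [27]
Insert 28: [28, 27]
Insert 42: [42, 27, 28]
Insert 13: [42, 27, 28, 13]
Insert 24: [42, 27, 28, 13, 24]
Insert 3: [42, 27, 28, 13, 24, 3]
Insert 36: [42, 27, 36, 13, 24, 3, 28]

Final heap: [42, 27, 36, 13, 24, 3, 28]


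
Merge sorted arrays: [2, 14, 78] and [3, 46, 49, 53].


Take 2 from A
Take 3 from B
Take 14 from A
Take 46 from B
Take 49 from B
Take 53 from B

Merged: [2, 3, 14, 46, 49, 53, 78]


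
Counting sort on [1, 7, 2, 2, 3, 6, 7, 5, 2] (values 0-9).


Input: [1, 7, 2, 2, 3, 6, 7, 5, 2]
Counts: [0, 1, 3, 1, 0, 1, 1, 2, 0, 0]

Sorted: [1, 2, 2, 2, 3, 5, 6, 7, 7]


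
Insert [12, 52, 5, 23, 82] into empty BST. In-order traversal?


Insert 12: root
Insert 52: R from 12
Insert 5: L from 12
Insert 23: R from 12 -> L from 52
Insert 82: R from 12 -> R from 52

In-order: [5, 12, 23, 52, 82]


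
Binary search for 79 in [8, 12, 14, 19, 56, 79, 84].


Step 1: lo=0, hi=6, mid=3, val=19
Step 2: lo=4, hi=6, mid=5, val=79

Found at index 5


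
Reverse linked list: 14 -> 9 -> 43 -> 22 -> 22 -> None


Step 1: curr=14, set curr.next=prev(None) | reversed so far: 14
Step 2: curr=9, set curr.next=prev(14) | reversed so far: 9 -> 14
Step 3: curr=43, set curr.next=prev(9) | reversed so far: 43 -> 9 -> 14
Step 4: curr=22, set curr.next=prev(43) | reversed so far: 22 -> 43 -> 9 -> 14
Step 5: curr=22, set curr.next=prev(22) | reversed so far: 22 -> 22 -> 43 -> 9 -> 14

22 -> 22 -> 43 -> 9 -> 14 -> None


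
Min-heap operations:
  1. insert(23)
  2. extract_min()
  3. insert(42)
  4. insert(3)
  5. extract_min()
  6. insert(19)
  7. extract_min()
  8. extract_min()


insert(23) -> [23]
extract_min()->23, []
insert(42) -> [42]
insert(3) -> [3, 42]
extract_min()->3, [42]
insert(19) -> [19, 42]
extract_min()->19, [42]
extract_min()->42, []

Final heap: []


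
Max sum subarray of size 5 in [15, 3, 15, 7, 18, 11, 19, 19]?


[0:5]: 58
[1:6]: 54
[2:7]: 70
[3:8]: 74

Max: 74 at [3:8]


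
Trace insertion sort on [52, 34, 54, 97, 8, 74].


Initial: [52, 34, 54, 97, 8, 74]
Insert 34: [34, 52, 54, 97, 8, 74]
Insert 54: [34, 52, 54, 97, 8, 74]
Insert 97: [34, 52, 54, 97, 8, 74]
Insert 8: [8, 34, 52, 54, 97, 74]
Insert 74: [8, 34, 52, 54, 74, 97]

Sorted: [8, 34, 52, 54, 74, 97]


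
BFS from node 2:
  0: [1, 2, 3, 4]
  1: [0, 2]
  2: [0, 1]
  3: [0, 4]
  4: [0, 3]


Visit 2, enqueue [0, 1]
Visit 0, enqueue [3, 4]
Visit 1, enqueue []
Visit 3, enqueue []
Visit 4, enqueue []

BFS order: [2, 0, 1, 3, 4]


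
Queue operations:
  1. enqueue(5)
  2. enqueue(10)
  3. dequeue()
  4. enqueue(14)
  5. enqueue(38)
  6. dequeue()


enqueue(5) -> [5]
enqueue(10) -> [5, 10]
dequeue()->5, [10]
enqueue(14) -> [10, 14]
enqueue(38) -> [10, 14, 38]
dequeue()->10, [14, 38]

Final queue: [14, 38]


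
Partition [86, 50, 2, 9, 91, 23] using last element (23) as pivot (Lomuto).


Pivot: 23
  2 <= 23: swap -> [2, 50, 86, 9, 91, 23]
  9 <= 23: swap -> [2, 9, 86, 50, 91, 23]
Place pivot at 2: [2, 9, 23, 50, 91, 86]

Partitioned: [2, 9, 23, 50, 91, 86]


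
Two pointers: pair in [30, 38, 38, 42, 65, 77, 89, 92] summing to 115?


lo=0(30)+hi=7(92)=122
lo=0(30)+hi=6(89)=119
lo=0(30)+hi=5(77)=107
lo=1(38)+hi=5(77)=115

Yes: 38+77=115


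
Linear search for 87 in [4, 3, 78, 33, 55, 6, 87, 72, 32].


i=0: 4!=87
i=1: 3!=87
i=2: 78!=87
i=3: 33!=87
i=4: 55!=87
i=5: 6!=87
i=6: 87==87 found!

Found at 6, 7 comps


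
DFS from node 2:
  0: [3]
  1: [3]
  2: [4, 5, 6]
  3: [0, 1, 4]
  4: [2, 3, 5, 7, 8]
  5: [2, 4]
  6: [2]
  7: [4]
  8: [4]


Visit 2, push [6, 5, 4]
Visit 4, push [8, 7, 5, 3]
Visit 3, push [1, 0]
Visit 0, push []
Visit 1, push []
Visit 5, push []
Visit 7, push []
Visit 8, push []
Visit 6, push []

DFS order: [2, 4, 3, 0, 1, 5, 7, 8, 6]


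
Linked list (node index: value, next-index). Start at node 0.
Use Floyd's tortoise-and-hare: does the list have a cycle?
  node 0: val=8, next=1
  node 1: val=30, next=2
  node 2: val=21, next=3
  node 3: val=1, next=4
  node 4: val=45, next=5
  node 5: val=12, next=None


Floyd's tortoise (slow, +1) and hare (fast, +2):
  init: slow=0, fast=0
  step 1: slow=1, fast=2
  step 2: slow=2, fast=4
  step 3: fast 4->5->None, no cycle

Cycle: no


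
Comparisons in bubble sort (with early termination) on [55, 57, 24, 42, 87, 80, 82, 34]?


Algorithm: bubble sort (with early termination)
Input: [55, 57, 24, 42, 87, 80, 82, 34]
Sorted: [24, 34, 42, 55, 57, 80, 82, 87]

28


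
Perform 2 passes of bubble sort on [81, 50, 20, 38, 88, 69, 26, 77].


Initial: [81, 50, 20, 38, 88, 69, 26, 77]
Pass 1: [50, 20, 38, 81, 69, 26, 77, 88] (6 swaps)
Pass 2: [20, 38, 50, 69, 26, 77, 81, 88] (5 swaps)

After 2 passes: [20, 38, 50, 69, 26, 77, 81, 88]


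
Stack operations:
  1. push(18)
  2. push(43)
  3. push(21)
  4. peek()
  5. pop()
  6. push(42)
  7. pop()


push(18) -> [18]
push(43) -> [18, 43]
push(21) -> [18, 43, 21]
peek()->21
pop()->21, [18, 43]
push(42) -> [18, 43, 42]
pop()->42, [18, 43]

Final stack: [18, 43]


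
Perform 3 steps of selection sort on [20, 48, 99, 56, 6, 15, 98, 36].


Initial: [20, 48, 99, 56, 6, 15, 98, 36]
Step 1: min=6 at 4
  Swap: [6, 48, 99, 56, 20, 15, 98, 36]
Step 2: min=15 at 5
  Swap: [6, 15, 99, 56, 20, 48, 98, 36]
Step 3: min=20 at 4
  Swap: [6, 15, 20, 56, 99, 48, 98, 36]

After 3 steps: [6, 15, 20, 56, 99, 48, 98, 36]


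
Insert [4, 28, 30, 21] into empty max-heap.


Insert 4: [4]
Insert 28: [28, 4]
Insert 30: [30, 4, 28]
Insert 21: [30, 21, 28, 4]

Final heap: [30, 21, 28, 4]


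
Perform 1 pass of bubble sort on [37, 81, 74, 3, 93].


Initial: [37, 81, 74, 3, 93]
Pass 1: [37, 74, 3, 81, 93] (2 swaps)

After 1 pass: [37, 74, 3, 81, 93]


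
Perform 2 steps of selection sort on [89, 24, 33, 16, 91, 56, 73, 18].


Initial: [89, 24, 33, 16, 91, 56, 73, 18]
Step 1: min=16 at 3
  Swap: [16, 24, 33, 89, 91, 56, 73, 18]
Step 2: min=18 at 7
  Swap: [16, 18, 33, 89, 91, 56, 73, 24]

After 2 steps: [16, 18, 33, 89, 91, 56, 73, 24]


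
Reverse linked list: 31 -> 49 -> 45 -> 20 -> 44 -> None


Step 1: curr=31, set curr.next=prev(None) | reversed so far: 31
Step 2: curr=49, set curr.next=prev(31) | reversed so far: 49 -> 31
Step 3: curr=45, set curr.next=prev(49) | reversed so far: 45 -> 49 -> 31
Step 4: curr=20, set curr.next=prev(45) | reversed so far: 20 -> 45 -> 49 -> 31
Step 5: curr=44, set curr.next=prev(20) | reversed so far: 44 -> 20 -> 45 -> 49 -> 31

44 -> 20 -> 45 -> 49 -> 31 -> None


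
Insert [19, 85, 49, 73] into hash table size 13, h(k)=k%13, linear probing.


Insert 19: h=6 -> slot 6
Insert 85: h=7 -> slot 7
Insert 49: h=10 -> slot 10
Insert 73: h=8 -> slot 8

Table: [None, None, None, None, None, None, 19, 85, 73, None, 49, None, None]


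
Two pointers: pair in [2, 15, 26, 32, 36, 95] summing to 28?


lo=0(2)+hi=5(95)=97
lo=0(2)+hi=4(36)=38
lo=0(2)+hi=3(32)=34
lo=0(2)+hi=2(26)=28

Yes: 2+26=28


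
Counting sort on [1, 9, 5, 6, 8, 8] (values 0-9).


Input: [1, 9, 5, 6, 8, 8]
Counts: [0, 1, 0, 0, 0, 1, 1, 0, 2, 1]

Sorted: [1, 5, 6, 8, 8, 9]


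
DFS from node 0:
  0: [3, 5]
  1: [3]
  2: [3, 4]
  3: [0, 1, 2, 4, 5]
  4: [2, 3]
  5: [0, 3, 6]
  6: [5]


Visit 0, push [5, 3]
Visit 3, push [5, 4, 2, 1]
Visit 1, push []
Visit 2, push [4]
Visit 4, push []
Visit 5, push [6]
Visit 6, push []

DFS order: [0, 3, 1, 2, 4, 5, 6]


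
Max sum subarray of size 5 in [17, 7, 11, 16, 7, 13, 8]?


[0:5]: 58
[1:6]: 54
[2:7]: 55

Max: 58 at [0:5]


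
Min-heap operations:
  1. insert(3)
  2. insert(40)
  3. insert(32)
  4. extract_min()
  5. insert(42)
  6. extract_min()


insert(3) -> [3]
insert(40) -> [3, 40]
insert(32) -> [3, 40, 32]
extract_min()->3, [32, 40]
insert(42) -> [32, 40, 42]
extract_min()->32, [40, 42]

Final heap: [40, 42]


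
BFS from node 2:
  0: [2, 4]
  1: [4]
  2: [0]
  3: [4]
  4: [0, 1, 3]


Visit 2, enqueue [0]
Visit 0, enqueue [4]
Visit 4, enqueue [1, 3]
Visit 1, enqueue []
Visit 3, enqueue []

BFS order: [2, 0, 4, 1, 3]


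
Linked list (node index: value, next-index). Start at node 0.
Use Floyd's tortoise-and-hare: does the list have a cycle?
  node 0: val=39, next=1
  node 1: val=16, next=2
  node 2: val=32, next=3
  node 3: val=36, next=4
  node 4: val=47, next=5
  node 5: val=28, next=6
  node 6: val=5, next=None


Floyd's tortoise (slow, +1) and hare (fast, +2):
  init: slow=0, fast=0
  step 1: slow=1, fast=2
  step 2: slow=2, fast=4
  step 3: slow=3, fast=6
  step 4: fast -> None, no cycle

Cycle: no


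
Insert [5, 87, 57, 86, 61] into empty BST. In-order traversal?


Insert 5: root
Insert 87: R from 5
Insert 57: R from 5 -> L from 87
Insert 86: R from 5 -> L from 87 -> R from 57
Insert 61: R from 5 -> L from 87 -> R from 57 -> L from 86

In-order: [5, 57, 61, 86, 87]


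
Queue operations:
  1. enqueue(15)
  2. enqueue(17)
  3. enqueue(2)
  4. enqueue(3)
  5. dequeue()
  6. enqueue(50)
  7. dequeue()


enqueue(15) -> [15]
enqueue(17) -> [15, 17]
enqueue(2) -> [15, 17, 2]
enqueue(3) -> [15, 17, 2, 3]
dequeue()->15, [17, 2, 3]
enqueue(50) -> [17, 2, 3, 50]
dequeue()->17, [2, 3, 50]

Final queue: [2, 3, 50]


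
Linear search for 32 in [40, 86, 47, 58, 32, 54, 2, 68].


i=0: 40!=32
i=1: 86!=32
i=2: 47!=32
i=3: 58!=32
i=4: 32==32 found!

Found at 4, 5 comps


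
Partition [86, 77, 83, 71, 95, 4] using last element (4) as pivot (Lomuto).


Pivot: 4
Place pivot at 0: [4, 77, 83, 71, 95, 86]

Partitioned: [4, 77, 83, 71, 95, 86]


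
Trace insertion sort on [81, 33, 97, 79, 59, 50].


Initial: [81, 33, 97, 79, 59, 50]
Insert 33: [33, 81, 97, 79, 59, 50]
Insert 97: [33, 81, 97, 79, 59, 50]
Insert 79: [33, 79, 81, 97, 59, 50]
Insert 59: [33, 59, 79, 81, 97, 50]
Insert 50: [33, 50, 59, 79, 81, 97]

Sorted: [33, 50, 59, 79, 81, 97]


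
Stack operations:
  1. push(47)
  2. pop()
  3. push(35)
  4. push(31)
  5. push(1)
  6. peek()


push(47) -> [47]
pop()->47, []
push(35) -> [35]
push(31) -> [35, 31]
push(1) -> [35, 31, 1]
peek()->1

Final stack: [35, 31, 1]


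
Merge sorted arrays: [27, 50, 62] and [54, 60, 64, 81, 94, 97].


Take 27 from A
Take 50 from A
Take 54 from B
Take 60 from B
Take 62 from A

Merged: [27, 50, 54, 60, 62, 64, 81, 94, 97]


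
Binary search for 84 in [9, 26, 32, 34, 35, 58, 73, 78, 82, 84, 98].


Step 1: lo=0, hi=10, mid=5, val=58
Step 2: lo=6, hi=10, mid=8, val=82
Step 3: lo=9, hi=10, mid=9, val=84

Found at index 9


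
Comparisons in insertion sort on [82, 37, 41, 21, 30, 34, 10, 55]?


Algorithm: insertion sort
Input: [82, 37, 41, 21, 30, 34, 10, 55]
Sorted: [10, 21, 30, 34, 37, 41, 55, 82]

22


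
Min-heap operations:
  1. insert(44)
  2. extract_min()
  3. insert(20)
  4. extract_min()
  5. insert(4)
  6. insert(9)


insert(44) -> [44]
extract_min()->44, []
insert(20) -> [20]
extract_min()->20, []
insert(4) -> [4]
insert(9) -> [4, 9]

Final heap: [4, 9]


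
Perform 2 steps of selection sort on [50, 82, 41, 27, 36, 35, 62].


Initial: [50, 82, 41, 27, 36, 35, 62]
Step 1: min=27 at 3
  Swap: [27, 82, 41, 50, 36, 35, 62]
Step 2: min=35 at 5
  Swap: [27, 35, 41, 50, 36, 82, 62]

After 2 steps: [27, 35, 41, 50, 36, 82, 62]


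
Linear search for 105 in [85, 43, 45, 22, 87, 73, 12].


i=0: 85!=105
i=1: 43!=105
i=2: 45!=105
i=3: 22!=105
i=4: 87!=105
i=5: 73!=105
i=6: 12!=105

Not found, 7 comps


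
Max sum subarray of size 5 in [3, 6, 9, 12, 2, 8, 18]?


[0:5]: 32
[1:6]: 37
[2:7]: 49

Max: 49 at [2:7]


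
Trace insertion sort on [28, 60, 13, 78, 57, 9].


Initial: [28, 60, 13, 78, 57, 9]
Insert 60: [28, 60, 13, 78, 57, 9]
Insert 13: [13, 28, 60, 78, 57, 9]
Insert 78: [13, 28, 60, 78, 57, 9]
Insert 57: [13, 28, 57, 60, 78, 9]
Insert 9: [9, 13, 28, 57, 60, 78]

Sorted: [9, 13, 28, 57, 60, 78]


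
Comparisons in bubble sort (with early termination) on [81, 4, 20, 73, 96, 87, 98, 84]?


Algorithm: bubble sort (with early termination)
Input: [81, 4, 20, 73, 96, 87, 98, 84]
Sorted: [4, 20, 73, 81, 84, 87, 96, 98]

22


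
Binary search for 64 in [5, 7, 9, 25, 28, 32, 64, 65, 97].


Step 1: lo=0, hi=8, mid=4, val=28
Step 2: lo=5, hi=8, mid=6, val=64

Found at index 6


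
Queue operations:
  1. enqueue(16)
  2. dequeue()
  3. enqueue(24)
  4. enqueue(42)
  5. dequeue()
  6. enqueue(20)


enqueue(16) -> [16]
dequeue()->16, []
enqueue(24) -> [24]
enqueue(42) -> [24, 42]
dequeue()->24, [42]
enqueue(20) -> [42, 20]

Final queue: [42, 20]


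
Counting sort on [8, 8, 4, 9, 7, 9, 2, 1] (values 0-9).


Input: [8, 8, 4, 9, 7, 9, 2, 1]
Counts: [0, 1, 1, 0, 1, 0, 0, 1, 2, 2]

Sorted: [1, 2, 4, 7, 8, 8, 9, 9]


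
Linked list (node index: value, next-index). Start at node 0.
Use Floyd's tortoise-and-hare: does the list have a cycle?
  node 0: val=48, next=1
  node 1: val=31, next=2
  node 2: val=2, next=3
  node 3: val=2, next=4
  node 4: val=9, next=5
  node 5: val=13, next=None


Floyd's tortoise (slow, +1) and hare (fast, +2):
  init: slow=0, fast=0
  step 1: slow=1, fast=2
  step 2: slow=2, fast=4
  step 3: fast 4->5->None, no cycle

Cycle: no


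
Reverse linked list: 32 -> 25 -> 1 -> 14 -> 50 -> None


Step 1: curr=32, set curr.next=prev(None) | reversed so far: 32
Step 2: curr=25, set curr.next=prev(32) | reversed so far: 25 -> 32
Step 3: curr=1, set curr.next=prev(25) | reversed so far: 1 -> 25 -> 32
Step 4: curr=14, set curr.next=prev(1) | reversed so far: 14 -> 1 -> 25 -> 32
Step 5: curr=50, set curr.next=prev(14) | reversed so far: 50 -> 14 -> 1 -> 25 -> 32

50 -> 14 -> 1 -> 25 -> 32 -> None


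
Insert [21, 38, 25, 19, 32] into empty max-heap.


Insert 21: [21]
Insert 38: [38, 21]
Insert 25: [38, 21, 25]
Insert 19: [38, 21, 25, 19]
Insert 32: [38, 32, 25, 19, 21]

Final heap: [38, 32, 25, 19, 21]


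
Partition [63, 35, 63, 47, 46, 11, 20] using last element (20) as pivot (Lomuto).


Pivot: 20
  11 <= 20: swap -> [11, 35, 63, 47, 46, 63, 20]
Place pivot at 1: [11, 20, 63, 47, 46, 63, 35]

Partitioned: [11, 20, 63, 47, 46, 63, 35]


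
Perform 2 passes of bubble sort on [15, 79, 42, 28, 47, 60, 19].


Initial: [15, 79, 42, 28, 47, 60, 19]
Pass 1: [15, 42, 28, 47, 60, 19, 79] (5 swaps)
Pass 2: [15, 28, 42, 47, 19, 60, 79] (2 swaps)

After 2 passes: [15, 28, 42, 47, 19, 60, 79]


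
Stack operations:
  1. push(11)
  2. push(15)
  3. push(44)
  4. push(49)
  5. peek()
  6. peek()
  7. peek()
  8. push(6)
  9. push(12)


push(11) -> [11]
push(15) -> [11, 15]
push(44) -> [11, 15, 44]
push(49) -> [11, 15, 44, 49]
peek()->49
peek()->49
peek()->49
push(6) -> [11, 15, 44, 49, 6]
push(12) -> [11, 15, 44, 49, 6, 12]

Final stack: [11, 15, 44, 49, 6, 12]


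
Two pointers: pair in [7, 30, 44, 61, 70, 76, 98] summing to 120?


lo=0(7)+hi=6(98)=105
lo=1(30)+hi=6(98)=128
lo=1(30)+hi=5(76)=106
lo=2(44)+hi=5(76)=120

Yes: 44+76=120


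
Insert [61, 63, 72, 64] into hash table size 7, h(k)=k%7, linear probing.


Insert 61: h=5 -> slot 5
Insert 63: h=0 -> slot 0
Insert 72: h=2 -> slot 2
Insert 64: h=1 -> slot 1

Table: [63, 64, 72, None, None, 61, None]


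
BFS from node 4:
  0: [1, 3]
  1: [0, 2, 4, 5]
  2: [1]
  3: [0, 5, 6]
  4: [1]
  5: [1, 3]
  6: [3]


Visit 4, enqueue [1]
Visit 1, enqueue [0, 2, 5]
Visit 0, enqueue [3]
Visit 2, enqueue []
Visit 5, enqueue []
Visit 3, enqueue [6]
Visit 6, enqueue []

BFS order: [4, 1, 0, 2, 5, 3, 6]


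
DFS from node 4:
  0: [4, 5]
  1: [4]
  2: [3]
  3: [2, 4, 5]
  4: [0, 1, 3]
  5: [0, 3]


Visit 4, push [3, 1, 0]
Visit 0, push [5]
Visit 5, push [3]
Visit 3, push [2]
Visit 2, push []
Visit 1, push []

DFS order: [4, 0, 5, 3, 2, 1]


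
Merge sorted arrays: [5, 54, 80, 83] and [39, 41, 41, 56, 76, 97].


Take 5 from A
Take 39 from B
Take 41 from B
Take 41 from B
Take 54 from A
Take 56 from B
Take 76 from B
Take 80 from A
Take 83 from A

Merged: [5, 39, 41, 41, 54, 56, 76, 80, 83, 97]


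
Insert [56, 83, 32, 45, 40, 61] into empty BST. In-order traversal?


Insert 56: root
Insert 83: R from 56
Insert 32: L from 56
Insert 45: L from 56 -> R from 32
Insert 40: L from 56 -> R from 32 -> L from 45
Insert 61: R from 56 -> L from 83

In-order: [32, 40, 45, 56, 61, 83]


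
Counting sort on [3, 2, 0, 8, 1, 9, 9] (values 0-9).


Input: [3, 2, 0, 8, 1, 9, 9]
Counts: [1, 1, 1, 1, 0, 0, 0, 0, 1, 2]

Sorted: [0, 1, 2, 3, 8, 9, 9]


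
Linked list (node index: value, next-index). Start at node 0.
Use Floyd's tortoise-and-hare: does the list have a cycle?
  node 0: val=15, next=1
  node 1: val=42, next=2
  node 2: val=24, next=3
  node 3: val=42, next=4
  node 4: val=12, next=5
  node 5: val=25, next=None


Floyd's tortoise (slow, +1) and hare (fast, +2):
  init: slow=0, fast=0
  step 1: slow=1, fast=2
  step 2: slow=2, fast=4
  step 3: fast 4->5->None, no cycle

Cycle: no


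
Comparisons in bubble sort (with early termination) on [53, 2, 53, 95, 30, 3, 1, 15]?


Algorithm: bubble sort (with early termination)
Input: [53, 2, 53, 95, 30, 3, 1, 15]
Sorted: [1, 2, 3, 15, 30, 53, 53, 95]

28


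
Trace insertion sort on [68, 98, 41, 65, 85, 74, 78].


Initial: [68, 98, 41, 65, 85, 74, 78]
Insert 98: [68, 98, 41, 65, 85, 74, 78]
Insert 41: [41, 68, 98, 65, 85, 74, 78]
Insert 65: [41, 65, 68, 98, 85, 74, 78]
Insert 85: [41, 65, 68, 85, 98, 74, 78]
Insert 74: [41, 65, 68, 74, 85, 98, 78]
Insert 78: [41, 65, 68, 74, 78, 85, 98]

Sorted: [41, 65, 68, 74, 78, 85, 98]


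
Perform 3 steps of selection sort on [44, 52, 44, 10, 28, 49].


Initial: [44, 52, 44, 10, 28, 49]
Step 1: min=10 at 3
  Swap: [10, 52, 44, 44, 28, 49]
Step 2: min=28 at 4
  Swap: [10, 28, 44, 44, 52, 49]
Step 3: min=44 at 2
  Swap: [10, 28, 44, 44, 52, 49]

After 3 steps: [10, 28, 44, 44, 52, 49]


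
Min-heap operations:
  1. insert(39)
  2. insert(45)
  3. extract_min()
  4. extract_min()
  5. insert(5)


insert(39) -> [39]
insert(45) -> [39, 45]
extract_min()->39, [45]
extract_min()->45, []
insert(5) -> [5]

Final heap: [5]


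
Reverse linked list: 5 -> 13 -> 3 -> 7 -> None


Step 1: curr=5, set curr.next=prev(None) | reversed so far: 5
Step 2: curr=13, set curr.next=prev(5) | reversed so far: 13 -> 5
Step 3: curr=3, set curr.next=prev(13) | reversed so far: 3 -> 13 -> 5
Step 4: curr=7, set curr.next=prev(3) | reversed so far: 7 -> 3 -> 13 -> 5

7 -> 3 -> 13 -> 5 -> None


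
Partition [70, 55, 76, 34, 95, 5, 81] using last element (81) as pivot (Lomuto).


Pivot: 81
  70 <= 81: advance i (no swap)
  55 <= 81: advance i (no swap)
  76 <= 81: advance i (no swap)
  34 <= 81: advance i (no swap)
  5 <= 81: swap -> [70, 55, 76, 34, 5, 95, 81]
Place pivot at 5: [70, 55, 76, 34, 5, 81, 95]

Partitioned: [70, 55, 76, 34, 5, 81, 95]


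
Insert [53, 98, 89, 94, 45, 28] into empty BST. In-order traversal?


Insert 53: root
Insert 98: R from 53
Insert 89: R from 53 -> L from 98
Insert 94: R from 53 -> L from 98 -> R from 89
Insert 45: L from 53
Insert 28: L from 53 -> L from 45

In-order: [28, 45, 53, 89, 94, 98]


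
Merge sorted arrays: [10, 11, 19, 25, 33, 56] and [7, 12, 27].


Take 7 from B
Take 10 from A
Take 11 from A
Take 12 from B
Take 19 from A
Take 25 from A
Take 27 from B

Merged: [7, 10, 11, 12, 19, 25, 27, 33, 56]


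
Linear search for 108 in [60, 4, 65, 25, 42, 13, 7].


i=0: 60!=108
i=1: 4!=108
i=2: 65!=108
i=3: 25!=108
i=4: 42!=108
i=5: 13!=108
i=6: 7!=108

Not found, 7 comps


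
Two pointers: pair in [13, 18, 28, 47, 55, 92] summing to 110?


lo=0(13)+hi=5(92)=105
lo=1(18)+hi=5(92)=110

Yes: 18+92=110


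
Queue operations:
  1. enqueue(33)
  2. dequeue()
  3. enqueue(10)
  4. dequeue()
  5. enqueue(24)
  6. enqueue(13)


enqueue(33) -> [33]
dequeue()->33, []
enqueue(10) -> [10]
dequeue()->10, []
enqueue(24) -> [24]
enqueue(13) -> [24, 13]

Final queue: [24, 13]


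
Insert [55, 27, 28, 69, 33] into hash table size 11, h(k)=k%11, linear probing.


Insert 55: h=0 -> slot 0
Insert 27: h=5 -> slot 5
Insert 28: h=6 -> slot 6
Insert 69: h=3 -> slot 3
Insert 33: h=0, 1 probes -> slot 1

Table: [55, 33, None, 69, None, 27, 28, None, None, None, None]


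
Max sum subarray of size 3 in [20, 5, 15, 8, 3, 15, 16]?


[0:3]: 40
[1:4]: 28
[2:5]: 26
[3:6]: 26
[4:7]: 34

Max: 40 at [0:3]


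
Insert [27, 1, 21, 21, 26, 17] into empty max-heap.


Insert 27: [27]
Insert 1: [27, 1]
Insert 21: [27, 1, 21]
Insert 21: [27, 21, 21, 1]
Insert 26: [27, 26, 21, 1, 21]
Insert 17: [27, 26, 21, 1, 21, 17]

Final heap: [27, 26, 21, 1, 21, 17]


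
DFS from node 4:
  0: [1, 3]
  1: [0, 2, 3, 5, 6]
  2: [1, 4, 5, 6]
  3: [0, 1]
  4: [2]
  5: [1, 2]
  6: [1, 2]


Visit 4, push [2]
Visit 2, push [6, 5, 1]
Visit 1, push [6, 5, 3, 0]
Visit 0, push [3]
Visit 3, push []
Visit 5, push []
Visit 6, push []

DFS order: [4, 2, 1, 0, 3, 5, 6]


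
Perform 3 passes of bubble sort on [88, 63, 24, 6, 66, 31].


Initial: [88, 63, 24, 6, 66, 31]
Pass 1: [63, 24, 6, 66, 31, 88] (5 swaps)
Pass 2: [24, 6, 63, 31, 66, 88] (3 swaps)
Pass 3: [6, 24, 31, 63, 66, 88] (2 swaps)

After 3 passes: [6, 24, 31, 63, 66, 88]


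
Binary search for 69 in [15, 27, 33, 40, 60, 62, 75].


Step 1: lo=0, hi=6, mid=3, val=40
Step 2: lo=4, hi=6, mid=5, val=62
Step 3: lo=6, hi=6, mid=6, val=75

Not found


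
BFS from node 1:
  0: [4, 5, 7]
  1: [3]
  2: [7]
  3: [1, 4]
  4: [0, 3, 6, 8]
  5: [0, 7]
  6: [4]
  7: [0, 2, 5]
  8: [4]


Visit 1, enqueue [3]
Visit 3, enqueue [4]
Visit 4, enqueue [0, 6, 8]
Visit 0, enqueue [5, 7]
Visit 6, enqueue []
Visit 8, enqueue []
Visit 5, enqueue []
Visit 7, enqueue [2]
Visit 2, enqueue []

BFS order: [1, 3, 4, 0, 6, 8, 5, 7, 2]


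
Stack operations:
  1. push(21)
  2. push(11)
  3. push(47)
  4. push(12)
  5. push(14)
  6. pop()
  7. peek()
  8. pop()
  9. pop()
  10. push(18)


push(21) -> [21]
push(11) -> [21, 11]
push(47) -> [21, 11, 47]
push(12) -> [21, 11, 47, 12]
push(14) -> [21, 11, 47, 12, 14]
pop()->14, [21, 11, 47, 12]
peek()->12
pop()->12, [21, 11, 47]
pop()->47, [21, 11]
push(18) -> [21, 11, 18]

Final stack: [21, 11, 18]


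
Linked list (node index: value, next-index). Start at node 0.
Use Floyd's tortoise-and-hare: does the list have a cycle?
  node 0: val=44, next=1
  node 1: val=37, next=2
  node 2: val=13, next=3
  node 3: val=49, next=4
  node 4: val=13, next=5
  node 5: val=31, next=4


Floyd's tortoise (slow, +1) and hare (fast, +2):
  init: slow=0, fast=0
  step 1: slow=1, fast=2
  step 2: slow=2, fast=4
  step 3: slow=3, fast=4
  step 4: slow=4, fast=4
  slow == fast at node 4: cycle detected

Cycle: yes


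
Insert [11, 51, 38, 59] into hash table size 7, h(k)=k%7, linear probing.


Insert 11: h=4 -> slot 4
Insert 51: h=2 -> slot 2
Insert 38: h=3 -> slot 3
Insert 59: h=3, 2 probes -> slot 5

Table: [None, None, 51, 38, 11, 59, None]


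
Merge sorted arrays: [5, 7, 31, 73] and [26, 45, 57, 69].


Take 5 from A
Take 7 from A
Take 26 from B
Take 31 from A
Take 45 from B
Take 57 from B
Take 69 from B

Merged: [5, 7, 26, 31, 45, 57, 69, 73]


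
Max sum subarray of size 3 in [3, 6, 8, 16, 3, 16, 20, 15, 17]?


[0:3]: 17
[1:4]: 30
[2:5]: 27
[3:6]: 35
[4:7]: 39
[5:8]: 51
[6:9]: 52

Max: 52 at [6:9]


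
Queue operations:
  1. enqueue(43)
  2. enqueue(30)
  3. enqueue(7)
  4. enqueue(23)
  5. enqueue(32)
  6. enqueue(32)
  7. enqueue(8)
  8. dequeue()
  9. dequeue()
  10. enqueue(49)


enqueue(43) -> [43]
enqueue(30) -> [43, 30]
enqueue(7) -> [43, 30, 7]
enqueue(23) -> [43, 30, 7, 23]
enqueue(32) -> [43, 30, 7, 23, 32]
enqueue(32) -> [43, 30, 7, 23, 32, 32]
enqueue(8) -> [43, 30, 7, 23, 32, 32, 8]
dequeue()->43, [30, 7, 23, 32, 32, 8]
dequeue()->30, [7, 23, 32, 32, 8]
enqueue(49) -> [7, 23, 32, 32, 8, 49]

Final queue: [7, 23, 32, 32, 8, 49]


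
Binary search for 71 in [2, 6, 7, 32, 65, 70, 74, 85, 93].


Step 1: lo=0, hi=8, mid=4, val=65
Step 2: lo=5, hi=8, mid=6, val=74
Step 3: lo=5, hi=5, mid=5, val=70

Not found


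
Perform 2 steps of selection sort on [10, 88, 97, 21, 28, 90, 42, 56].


Initial: [10, 88, 97, 21, 28, 90, 42, 56]
Step 1: min=10 at 0
  Swap: [10, 88, 97, 21, 28, 90, 42, 56]
Step 2: min=21 at 3
  Swap: [10, 21, 97, 88, 28, 90, 42, 56]

After 2 steps: [10, 21, 97, 88, 28, 90, 42, 56]


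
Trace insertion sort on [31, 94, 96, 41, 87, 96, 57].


Initial: [31, 94, 96, 41, 87, 96, 57]
Insert 94: [31, 94, 96, 41, 87, 96, 57]
Insert 96: [31, 94, 96, 41, 87, 96, 57]
Insert 41: [31, 41, 94, 96, 87, 96, 57]
Insert 87: [31, 41, 87, 94, 96, 96, 57]
Insert 96: [31, 41, 87, 94, 96, 96, 57]
Insert 57: [31, 41, 57, 87, 94, 96, 96]

Sorted: [31, 41, 57, 87, 94, 96, 96]


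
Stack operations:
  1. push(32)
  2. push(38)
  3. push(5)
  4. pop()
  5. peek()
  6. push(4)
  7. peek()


push(32) -> [32]
push(38) -> [32, 38]
push(5) -> [32, 38, 5]
pop()->5, [32, 38]
peek()->38
push(4) -> [32, 38, 4]
peek()->4

Final stack: [32, 38, 4]


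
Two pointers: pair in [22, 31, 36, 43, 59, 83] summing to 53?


lo=0(22)+hi=5(83)=105
lo=0(22)+hi=4(59)=81
lo=0(22)+hi=3(43)=65
lo=0(22)+hi=2(36)=58
lo=0(22)+hi=1(31)=53

Yes: 22+31=53


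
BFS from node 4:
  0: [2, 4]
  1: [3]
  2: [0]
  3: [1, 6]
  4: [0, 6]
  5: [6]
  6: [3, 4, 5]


Visit 4, enqueue [0, 6]
Visit 0, enqueue [2]
Visit 6, enqueue [3, 5]
Visit 2, enqueue []
Visit 3, enqueue [1]
Visit 5, enqueue []
Visit 1, enqueue []

BFS order: [4, 0, 6, 2, 3, 5, 1]


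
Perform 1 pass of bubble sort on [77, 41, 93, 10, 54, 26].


Initial: [77, 41, 93, 10, 54, 26]
Pass 1: [41, 77, 10, 54, 26, 93] (4 swaps)

After 1 pass: [41, 77, 10, 54, 26, 93]


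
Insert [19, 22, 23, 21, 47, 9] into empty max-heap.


Insert 19: [19]
Insert 22: [22, 19]
Insert 23: [23, 19, 22]
Insert 21: [23, 21, 22, 19]
Insert 47: [47, 23, 22, 19, 21]
Insert 9: [47, 23, 22, 19, 21, 9]

Final heap: [47, 23, 22, 19, 21, 9]


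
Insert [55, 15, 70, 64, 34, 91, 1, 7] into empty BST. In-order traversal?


Insert 55: root
Insert 15: L from 55
Insert 70: R from 55
Insert 64: R from 55 -> L from 70
Insert 34: L from 55 -> R from 15
Insert 91: R from 55 -> R from 70
Insert 1: L from 55 -> L from 15
Insert 7: L from 55 -> L from 15 -> R from 1

In-order: [1, 7, 15, 34, 55, 64, 70, 91]


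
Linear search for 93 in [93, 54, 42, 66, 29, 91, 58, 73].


i=0: 93==93 found!

Found at 0, 1 comps


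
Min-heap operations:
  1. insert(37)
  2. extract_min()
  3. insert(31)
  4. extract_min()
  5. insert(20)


insert(37) -> [37]
extract_min()->37, []
insert(31) -> [31]
extract_min()->31, []
insert(20) -> [20]

Final heap: [20]


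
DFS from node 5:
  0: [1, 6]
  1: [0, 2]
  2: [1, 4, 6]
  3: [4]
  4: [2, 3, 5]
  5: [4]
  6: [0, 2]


Visit 5, push [4]
Visit 4, push [3, 2]
Visit 2, push [6, 1]
Visit 1, push [0]
Visit 0, push [6]
Visit 6, push []
Visit 3, push []

DFS order: [5, 4, 2, 1, 0, 6, 3]


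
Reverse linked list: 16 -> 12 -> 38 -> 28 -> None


Step 1: curr=16, set curr.next=prev(None) | reversed so far: 16
Step 2: curr=12, set curr.next=prev(16) | reversed so far: 12 -> 16
Step 3: curr=38, set curr.next=prev(12) | reversed so far: 38 -> 12 -> 16
Step 4: curr=28, set curr.next=prev(38) | reversed so far: 28 -> 38 -> 12 -> 16

28 -> 38 -> 12 -> 16 -> None


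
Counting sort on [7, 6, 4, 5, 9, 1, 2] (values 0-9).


Input: [7, 6, 4, 5, 9, 1, 2]
Counts: [0, 1, 1, 0, 1, 1, 1, 1, 0, 1]

Sorted: [1, 2, 4, 5, 6, 7, 9]


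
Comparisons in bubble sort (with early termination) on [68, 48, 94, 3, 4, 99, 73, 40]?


Algorithm: bubble sort (with early termination)
Input: [68, 48, 94, 3, 4, 99, 73, 40]
Sorted: [3, 4, 40, 48, 68, 73, 94, 99]

27


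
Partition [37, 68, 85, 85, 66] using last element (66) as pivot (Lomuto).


Pivot: 66
  37 <= 66: advance i (no swap)
Place pivot at 1: [37, 66, 85, 85, 68]

Partitioned: [37, 66, 85, 85, 68]


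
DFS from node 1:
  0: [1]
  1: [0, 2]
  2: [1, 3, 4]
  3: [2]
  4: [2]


Visit 1, push [2, 0]
Visit 0, push []
Visit 2, push [4, 3]
Visit 3, push []
Visit 4, push []

DFS order: [1, 0, 2, 3, 4]


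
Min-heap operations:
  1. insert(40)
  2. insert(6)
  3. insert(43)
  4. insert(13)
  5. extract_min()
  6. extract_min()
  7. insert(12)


insert(40) -> [40]
insert(6) -> [6, 40]
insert(43) -> [6, 40, 43]
insert(13) -> [6, 13, 43, 40]
extract_min()->6, [13, 40, 43]
extract_min()->13, [40, 43]
insert(12) -> [12, 43, 40]

Final heap: [12, 43, 40]


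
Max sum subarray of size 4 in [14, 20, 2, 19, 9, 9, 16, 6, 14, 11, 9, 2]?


[0:4]: 55
[1:5]: 50
[2:6]: 39
[3:7]: 53
[4:8]: 40
[5:9]: 45
[6:10]: 47
[7:11]: 40
[8:12]: 36

Max: 55 at [0:4]


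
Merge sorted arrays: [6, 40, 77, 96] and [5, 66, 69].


Take 5 from B
Take 6 from A
Take 40 from A
Take 66 from B
Take 69 from B

Merged: [5, 6, 40, 66, 69, 77, 96]


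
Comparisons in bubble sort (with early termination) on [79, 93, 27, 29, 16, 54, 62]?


Algorithm: bubble sort (with early termination)
Input: [79, 93, 27, 29, 16, 54, 62]
Sorted: [16, 27, 29, 54, 62, 79, 93]

20


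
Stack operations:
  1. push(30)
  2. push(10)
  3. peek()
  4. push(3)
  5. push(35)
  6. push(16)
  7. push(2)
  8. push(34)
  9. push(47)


push(30) -> [30]
push(10) -> [30, 10]
peek()->10
push(3) -> [30, 10, 3]
push(35) -> [30, 10, 3, 35]
push(16) -> [30, 10, 3, 35, 16]
push(2) -> [30, 10, 3, 35, 16, 2]
push(34) -> [30, 10, 3, 35, 16, 2, 34]
push(47) -> [30, 10, 3, 35, 16, 2, 34, 47]

Final stack: [30, 10, 3, 35, 16, 2, 34, 47]


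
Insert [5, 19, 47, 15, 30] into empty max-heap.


Insert 5: [5]
Insert 19: [19, 5]
Insert 47: [47, 5, 19]
Insert 15: [47, 15, 19, 5]
Insert 30: [47, 30, 19, 5, 15]

Final heap: [47, 30, 19, 5, 15]


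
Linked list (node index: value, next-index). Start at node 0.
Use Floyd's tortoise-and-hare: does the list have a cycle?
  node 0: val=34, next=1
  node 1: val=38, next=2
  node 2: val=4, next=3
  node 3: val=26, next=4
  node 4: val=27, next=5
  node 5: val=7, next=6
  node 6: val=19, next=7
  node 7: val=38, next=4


Floyd's tortoise (slow, +1) and hare (fast, +2):
  init: slow=0, fast=0
  step 1: slow=1, fast=2
  step 2: slow=2, fast=4
  step 3: slow=3, fast=6
  step 4: slow=4, fast=4
  slow == fast at node 4: cycle detected

Cycle: yes
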